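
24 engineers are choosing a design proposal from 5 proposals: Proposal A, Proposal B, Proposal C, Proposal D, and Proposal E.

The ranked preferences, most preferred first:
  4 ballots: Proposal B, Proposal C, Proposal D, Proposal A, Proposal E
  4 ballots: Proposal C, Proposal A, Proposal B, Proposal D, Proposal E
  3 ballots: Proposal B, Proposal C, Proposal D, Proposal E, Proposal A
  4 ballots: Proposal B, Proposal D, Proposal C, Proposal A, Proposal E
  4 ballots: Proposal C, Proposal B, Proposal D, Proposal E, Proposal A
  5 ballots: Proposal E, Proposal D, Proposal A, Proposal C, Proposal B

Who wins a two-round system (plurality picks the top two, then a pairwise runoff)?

Round 1 first-place votes: Proposal A 0, Proposal B 11, Proposal C 8, Proposal D 0, Proposal E 5. Proposal B and Proposal C advance.
Runoff: Proposal B is ranked above Proposal C on 11 ballots, Proposal C above Proposal B on 13.

Proposal C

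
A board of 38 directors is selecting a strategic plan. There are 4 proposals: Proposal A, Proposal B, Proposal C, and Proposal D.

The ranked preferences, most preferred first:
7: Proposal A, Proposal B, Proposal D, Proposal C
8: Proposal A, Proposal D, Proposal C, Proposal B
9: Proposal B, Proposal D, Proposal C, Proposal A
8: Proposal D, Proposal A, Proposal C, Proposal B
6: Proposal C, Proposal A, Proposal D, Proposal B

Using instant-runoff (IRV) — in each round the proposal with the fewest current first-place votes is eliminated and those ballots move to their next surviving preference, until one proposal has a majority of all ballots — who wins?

Round 1: Proposal A 15, Proposal B 9, Proposal C 6, Proposal D 8. Proposal C eliminated.
Round 2: Proposal A 21, Proposal B 9, Proposal D 8. Proposal A has a majority (≥20).

Proposal A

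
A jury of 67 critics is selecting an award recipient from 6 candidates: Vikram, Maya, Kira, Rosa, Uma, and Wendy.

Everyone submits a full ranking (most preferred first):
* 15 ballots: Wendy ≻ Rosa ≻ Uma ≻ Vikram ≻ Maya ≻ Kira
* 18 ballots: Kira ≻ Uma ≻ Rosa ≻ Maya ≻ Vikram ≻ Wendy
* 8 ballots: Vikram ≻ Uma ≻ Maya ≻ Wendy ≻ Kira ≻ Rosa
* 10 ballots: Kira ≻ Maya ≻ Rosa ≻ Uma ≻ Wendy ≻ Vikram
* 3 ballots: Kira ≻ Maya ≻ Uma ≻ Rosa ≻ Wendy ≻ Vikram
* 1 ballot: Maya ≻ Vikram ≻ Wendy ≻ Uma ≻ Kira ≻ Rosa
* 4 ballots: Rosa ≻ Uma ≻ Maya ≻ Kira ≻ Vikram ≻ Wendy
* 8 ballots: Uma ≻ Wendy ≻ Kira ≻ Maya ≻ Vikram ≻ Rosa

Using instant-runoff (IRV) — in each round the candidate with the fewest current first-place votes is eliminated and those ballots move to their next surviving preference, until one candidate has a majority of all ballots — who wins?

Uma

Round 1: Vikram 8, Maya 1, Kira 31, Rosa 4, Uma 8, Wendy 15. Maya eliminated.
Round 2: Vikram 9, Kira 31, Rosa 4, Uma 8, Wendy 15. Rosa eliminated.
Round 3: Vikram 9, Kira 31, Uma 12, Wendy 15. Vikram eliminated.
Round 4: Kira 31, Uma 20, Wendy 16. Wendy eliminated.
Round 5: Kira 31, Uma 36. Uma has a majority (≥34).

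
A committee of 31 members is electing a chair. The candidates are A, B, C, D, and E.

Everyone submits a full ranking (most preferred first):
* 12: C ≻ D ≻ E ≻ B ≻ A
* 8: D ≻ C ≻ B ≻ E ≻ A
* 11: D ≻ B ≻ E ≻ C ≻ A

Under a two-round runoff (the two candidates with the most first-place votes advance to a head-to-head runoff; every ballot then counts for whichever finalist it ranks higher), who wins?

Round 1 first-place votes: A 0, B 0, C 12, D 19, E 0. D and C advance.
Runoff: D is ranked above C on 19 ballots, C above D on 12.

D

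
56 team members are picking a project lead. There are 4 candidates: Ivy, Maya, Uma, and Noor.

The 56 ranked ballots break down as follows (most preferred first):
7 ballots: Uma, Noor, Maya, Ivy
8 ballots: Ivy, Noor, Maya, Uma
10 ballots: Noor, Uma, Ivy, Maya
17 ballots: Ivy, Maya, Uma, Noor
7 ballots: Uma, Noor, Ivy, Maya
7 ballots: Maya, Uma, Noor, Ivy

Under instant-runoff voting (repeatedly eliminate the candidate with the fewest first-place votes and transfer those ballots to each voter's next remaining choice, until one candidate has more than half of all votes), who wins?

Round 1: Ivy 25, Maya 7, Uma 14, Noor 10. Maya eliminated.
Round 2: Ivy 25, Uma 21, Noor 10. Noor eliminated.
Round 3: Ivy 25, Uma 31. Uma has a majority (≥29).

Uma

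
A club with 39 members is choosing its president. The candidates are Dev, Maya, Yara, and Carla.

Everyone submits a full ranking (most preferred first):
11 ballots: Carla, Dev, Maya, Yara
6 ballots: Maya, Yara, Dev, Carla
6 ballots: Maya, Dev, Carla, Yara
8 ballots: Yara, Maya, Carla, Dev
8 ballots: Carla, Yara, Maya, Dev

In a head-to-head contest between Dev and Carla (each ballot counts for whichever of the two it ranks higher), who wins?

Dev is ranked above Carla on 12 ballots; Carla above Dev on 27.

Carla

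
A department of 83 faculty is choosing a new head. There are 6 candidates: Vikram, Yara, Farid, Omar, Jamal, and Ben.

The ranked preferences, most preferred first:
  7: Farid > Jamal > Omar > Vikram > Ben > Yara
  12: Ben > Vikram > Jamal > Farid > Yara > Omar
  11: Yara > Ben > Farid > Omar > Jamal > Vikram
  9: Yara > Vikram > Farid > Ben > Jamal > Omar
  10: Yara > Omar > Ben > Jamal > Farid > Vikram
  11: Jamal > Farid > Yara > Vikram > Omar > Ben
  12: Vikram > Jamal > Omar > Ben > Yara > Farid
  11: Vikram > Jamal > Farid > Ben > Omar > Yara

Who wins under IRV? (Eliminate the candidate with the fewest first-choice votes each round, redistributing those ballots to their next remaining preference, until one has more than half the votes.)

Vikram

Round 1: Vikram 23, Yara 30, Farid 7, Omar 0, Jamal 11, Ben 12. Omar eliminated.
Round 2: Vikram 23, Yara 30, Farid 7, Jamal 11, Ben 12. Farid eliminated.
Round 3: Vikram 23, Yara 30, Jamal 18, Ben 12. Ben eliminated.
Round 4: Vikram 35, Yara 30, Jamal 18. Jamal eliminated.
Round 5: Vikram 42, Yara 41. Vikram has a majority (≥42).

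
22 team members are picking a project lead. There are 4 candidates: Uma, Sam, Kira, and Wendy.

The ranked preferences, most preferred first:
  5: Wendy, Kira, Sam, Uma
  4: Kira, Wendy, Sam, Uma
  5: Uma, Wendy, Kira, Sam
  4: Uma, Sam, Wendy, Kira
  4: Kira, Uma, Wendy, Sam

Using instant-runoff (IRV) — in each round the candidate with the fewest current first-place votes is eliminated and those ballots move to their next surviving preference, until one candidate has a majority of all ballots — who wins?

Kira

Round 1: Uma 9, Sam 0, Kira 8, Wendy 5. Sam eliminated.
Round 2: Uma 9, Kira 8, Wendy 5. Wendy eliminated.
Round 3: Uma 9, Kira 13. Kira has a majority (≥12).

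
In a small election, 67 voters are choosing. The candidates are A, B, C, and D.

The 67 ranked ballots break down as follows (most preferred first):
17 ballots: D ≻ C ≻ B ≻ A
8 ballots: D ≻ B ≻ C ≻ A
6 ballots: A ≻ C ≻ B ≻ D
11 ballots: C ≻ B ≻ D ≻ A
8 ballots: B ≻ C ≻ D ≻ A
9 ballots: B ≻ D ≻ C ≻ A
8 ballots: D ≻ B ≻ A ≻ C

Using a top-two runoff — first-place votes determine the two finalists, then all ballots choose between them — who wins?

B

Round 1 first-place votes: A 6, B 17, C 11, D 33. D and B advance.
Runoff: D is ranked above B on 33 ballots, B above D on 34.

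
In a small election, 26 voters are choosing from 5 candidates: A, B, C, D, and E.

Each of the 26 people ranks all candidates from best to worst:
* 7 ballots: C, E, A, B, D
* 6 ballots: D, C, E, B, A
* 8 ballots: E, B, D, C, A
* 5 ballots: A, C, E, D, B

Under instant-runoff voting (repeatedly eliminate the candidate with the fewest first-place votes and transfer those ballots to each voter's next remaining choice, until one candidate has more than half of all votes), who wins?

C

Round 1: A 5, B 0, C 7, D 6, E 8. B eliminated.
Round 2: A 5, C 7, D 6, E 8. A eliminated.
Round 3: C 12, D 6, E 8. D eliminated.
Round 4: C 18, E 8. C has a majority (≥14).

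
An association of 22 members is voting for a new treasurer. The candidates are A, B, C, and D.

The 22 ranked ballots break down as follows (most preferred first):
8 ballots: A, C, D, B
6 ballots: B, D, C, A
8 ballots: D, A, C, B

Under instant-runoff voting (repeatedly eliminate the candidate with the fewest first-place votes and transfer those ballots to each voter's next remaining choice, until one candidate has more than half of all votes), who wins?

Round 1: A 8, B 6, C 0, D 8. C eliminated.
Round 2: A 8, B 6, D 8. B eliminated.
Round 3: A 8, D 14. D has a majority (≥12).

D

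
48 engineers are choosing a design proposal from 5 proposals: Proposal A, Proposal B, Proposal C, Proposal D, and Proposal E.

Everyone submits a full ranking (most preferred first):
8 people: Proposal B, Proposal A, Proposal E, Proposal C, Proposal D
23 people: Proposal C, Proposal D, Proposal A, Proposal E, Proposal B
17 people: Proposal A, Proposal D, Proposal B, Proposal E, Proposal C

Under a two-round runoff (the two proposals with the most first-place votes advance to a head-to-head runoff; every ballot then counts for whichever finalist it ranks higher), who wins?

Round 1 first-place votes: Proposal A 17, Proposal B 8, Proposal C 23, Proposal D 0, Proposal E 0. Proposal C and Proposal A advance.
Runoff: Proposal C is ranked above Proposal A on 23 ballots, Proposal A above Proposal C on 25.

Proposal A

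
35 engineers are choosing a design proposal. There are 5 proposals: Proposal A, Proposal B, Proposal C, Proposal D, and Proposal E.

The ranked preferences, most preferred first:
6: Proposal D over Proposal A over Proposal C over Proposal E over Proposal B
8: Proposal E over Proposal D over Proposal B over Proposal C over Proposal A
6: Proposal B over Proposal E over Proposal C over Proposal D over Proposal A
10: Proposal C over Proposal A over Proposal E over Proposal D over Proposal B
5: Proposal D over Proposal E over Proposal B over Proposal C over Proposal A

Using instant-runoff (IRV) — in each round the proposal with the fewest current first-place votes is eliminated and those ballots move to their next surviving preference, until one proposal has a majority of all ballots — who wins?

Round 1: Proposal A 0, Proposal B 6, Proposal C 10, Proposal D 11, Proposal E 8. Proposal A eliminated.
Round 2: Proposal B 6, Proposal C 10, Proposal D 11, Proposal E 8. Proposal B eliminated.
Round 3: Proposal C 10, Proposal D 11, Proposal E 14. Proposal C eliminated.
Round 4: Proposal D 11, Proposal E 24. Proposal E has a majority (≥18).

Proposal E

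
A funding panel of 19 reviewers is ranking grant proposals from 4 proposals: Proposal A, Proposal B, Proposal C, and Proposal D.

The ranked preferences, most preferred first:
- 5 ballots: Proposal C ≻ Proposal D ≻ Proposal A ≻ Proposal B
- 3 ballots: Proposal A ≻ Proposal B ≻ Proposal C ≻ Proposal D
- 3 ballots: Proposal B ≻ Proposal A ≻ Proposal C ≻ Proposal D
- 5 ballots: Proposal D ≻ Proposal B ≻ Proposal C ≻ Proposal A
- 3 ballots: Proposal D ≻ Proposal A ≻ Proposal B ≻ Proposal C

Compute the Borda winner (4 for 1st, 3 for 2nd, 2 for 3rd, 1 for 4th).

Proposal A: 5×2 + 3×4 + 3×3 + 5×1 + 3×3 = 45
Proposal B: 5×1 + 3×3 + 3×4 + 5×3 + 3×2 = 47
Proposal C: 5×4 + 3×2 + 3×2 + 5×2 + 3×1 = 45
Proposal D: 5×3 + 3×1 + 3×1 + 5×4 + 3×4 = 53

Proposal D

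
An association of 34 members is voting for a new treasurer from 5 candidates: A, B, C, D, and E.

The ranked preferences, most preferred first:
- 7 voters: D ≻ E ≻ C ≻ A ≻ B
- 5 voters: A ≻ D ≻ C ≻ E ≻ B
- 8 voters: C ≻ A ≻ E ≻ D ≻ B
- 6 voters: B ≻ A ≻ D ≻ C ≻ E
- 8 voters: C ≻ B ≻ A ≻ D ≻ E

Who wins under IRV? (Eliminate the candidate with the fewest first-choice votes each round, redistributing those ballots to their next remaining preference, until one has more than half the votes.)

D

Round 1: A 5, B 6, C 16, D 7, E 0. E eliminated.
Round 2: A 5, B 6, C 16, D 7. A eliminated.
Round 3: B 6, C 16, D 12. B eliminated.
Round 4: C 16, D 18. D has a majority (≥18).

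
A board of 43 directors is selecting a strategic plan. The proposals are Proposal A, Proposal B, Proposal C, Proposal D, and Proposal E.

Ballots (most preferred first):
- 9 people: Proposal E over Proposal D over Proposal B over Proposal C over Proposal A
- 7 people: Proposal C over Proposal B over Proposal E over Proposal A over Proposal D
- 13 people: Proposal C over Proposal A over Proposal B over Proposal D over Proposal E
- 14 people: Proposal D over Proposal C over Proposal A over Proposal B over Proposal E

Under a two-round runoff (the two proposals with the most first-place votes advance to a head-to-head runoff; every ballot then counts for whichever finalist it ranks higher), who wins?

Proposal D

Round 1 first-place votes: Proposal A 0, Proposal B 0, Proposal C 20, Proposal D 14, Proposal E 9. Proposal C and Proposal D advance.
Runoff: Proposal C is ranked above Proposal D on 20 ballots, Proposal D above Proposal C on 23.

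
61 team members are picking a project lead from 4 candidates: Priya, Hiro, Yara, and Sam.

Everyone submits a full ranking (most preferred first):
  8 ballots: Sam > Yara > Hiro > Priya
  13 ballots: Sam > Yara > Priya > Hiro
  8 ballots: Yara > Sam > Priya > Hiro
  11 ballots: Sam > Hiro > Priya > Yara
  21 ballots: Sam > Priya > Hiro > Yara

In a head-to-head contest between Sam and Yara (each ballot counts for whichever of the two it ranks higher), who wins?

Sam is ranked above Yara on 53 ballots; Yara above Sam on 8.

Sam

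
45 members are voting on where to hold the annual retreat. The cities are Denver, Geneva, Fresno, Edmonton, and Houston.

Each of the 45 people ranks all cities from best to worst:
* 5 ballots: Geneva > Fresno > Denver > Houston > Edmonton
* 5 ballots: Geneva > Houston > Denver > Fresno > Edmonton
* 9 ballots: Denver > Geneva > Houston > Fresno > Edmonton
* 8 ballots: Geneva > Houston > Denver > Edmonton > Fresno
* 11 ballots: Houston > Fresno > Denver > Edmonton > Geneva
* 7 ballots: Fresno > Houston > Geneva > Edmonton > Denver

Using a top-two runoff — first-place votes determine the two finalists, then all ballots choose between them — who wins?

Geneva

Round 1 first-place votes: Denver 9, Geneva 18, Fresno 7, Edmonton 0, Houston 11. Geneva and Houston advance.
Runoff: Geneva is ranked above Houston on 27 ballots, Houston above Geneva on 18.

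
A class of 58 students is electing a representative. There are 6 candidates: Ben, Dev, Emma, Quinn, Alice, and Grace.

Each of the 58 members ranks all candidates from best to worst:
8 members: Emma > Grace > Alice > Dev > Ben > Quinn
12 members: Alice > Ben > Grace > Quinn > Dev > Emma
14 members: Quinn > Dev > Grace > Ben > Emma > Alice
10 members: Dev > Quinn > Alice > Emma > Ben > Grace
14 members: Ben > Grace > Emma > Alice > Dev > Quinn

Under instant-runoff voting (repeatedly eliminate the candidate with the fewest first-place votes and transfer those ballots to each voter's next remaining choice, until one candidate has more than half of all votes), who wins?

Round 1: Ben 14, Dev 10, Emma 8, Quinn 14, Alice 12, Grace 0. Grace eliminated.
Round 2: Ben 14, Dev 10, Emma 8, Quinn 14, Alice 12. Emma eliminated.
Round 3: Ben 14, Dev 10, Quinn 14, Alice 20. Dev eliminated.
Round 4: Ben 14, Quinn 24, Alice 20. Ben eliminated.
Round 5: Quinn 24, Alice 34. Alice has a majority (≥30).

Alice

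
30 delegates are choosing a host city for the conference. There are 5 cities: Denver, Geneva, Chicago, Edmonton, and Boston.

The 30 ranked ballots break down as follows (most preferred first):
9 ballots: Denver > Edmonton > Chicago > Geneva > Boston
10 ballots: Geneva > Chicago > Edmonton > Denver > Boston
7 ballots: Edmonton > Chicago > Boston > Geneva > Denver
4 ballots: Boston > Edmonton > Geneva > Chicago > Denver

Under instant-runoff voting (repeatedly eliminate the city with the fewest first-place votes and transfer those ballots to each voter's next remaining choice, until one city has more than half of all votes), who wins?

Edmonton

Round 1: Denver 9, Geneva 10, Chicago 0, Edmonton 7, Boston 4. Chicago eliminated.
Round 2: Denver 9, Geneva 10, Edmonton 7, Boston 4. Boston eliminated.
Round 3: Denver 9, Geneva 10, Edmonton 11. Denver eliminated.
Round 4: Geneva 10, Edmonton 20. Edmonton has a majority (≥16).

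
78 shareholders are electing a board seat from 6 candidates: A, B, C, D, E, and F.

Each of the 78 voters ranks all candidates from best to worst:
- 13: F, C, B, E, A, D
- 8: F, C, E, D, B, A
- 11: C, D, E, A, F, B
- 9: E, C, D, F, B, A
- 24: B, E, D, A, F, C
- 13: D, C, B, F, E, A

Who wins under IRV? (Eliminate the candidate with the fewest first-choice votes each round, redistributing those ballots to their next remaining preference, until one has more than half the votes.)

Round 1: A 0, B 24, C 11, D 13, E 9, F 21. A eliminated.
Round 2: B 24, C 11, D 13, E 9, F 21. E eliminated.
Round 3: B 24, C 20, D 13, F 21. D eliminated.
Round 4: B 24, C 33, F 21. F eliminated.
Round 5: B 24, C 54. C has a majority (≥40).

C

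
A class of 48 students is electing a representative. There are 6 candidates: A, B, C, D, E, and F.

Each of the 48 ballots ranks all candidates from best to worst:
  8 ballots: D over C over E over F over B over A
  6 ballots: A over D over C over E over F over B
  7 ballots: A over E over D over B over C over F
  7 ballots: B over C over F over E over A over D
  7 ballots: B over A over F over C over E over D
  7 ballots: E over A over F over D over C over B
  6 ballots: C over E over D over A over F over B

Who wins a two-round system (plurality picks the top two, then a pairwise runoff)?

A

Round 1 first-place votes: A 13, B 14, C 6, D 8, E 7, F 0. B and A advance.
Runoff: B is ranked above A on 22 ballots, A above B on 26.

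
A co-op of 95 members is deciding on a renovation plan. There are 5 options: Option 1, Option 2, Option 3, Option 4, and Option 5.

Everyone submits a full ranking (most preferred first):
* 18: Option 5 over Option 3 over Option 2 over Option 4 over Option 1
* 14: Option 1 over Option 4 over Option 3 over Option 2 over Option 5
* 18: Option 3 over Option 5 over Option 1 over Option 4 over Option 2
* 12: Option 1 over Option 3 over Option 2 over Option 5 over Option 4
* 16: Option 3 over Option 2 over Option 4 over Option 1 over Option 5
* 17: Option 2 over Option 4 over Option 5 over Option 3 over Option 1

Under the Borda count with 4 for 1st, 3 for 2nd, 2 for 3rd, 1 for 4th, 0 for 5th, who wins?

Option 1: 18×0 + 14×4 + 18×2 + 12×4 + 16×1 + 17×0 = 156
Option 2: 18×2 + 14×1 + 18×0 + 12×2 + 16×3 + 17×4 = 190
Option 3: 18×3 + 14×2 + 18×4 + 12×3 + 16×4 + 17×1 = 271
Option 4: 18×1 + 14×3 + 18×1 + 12×0 + 16×2 + 17×3 = 161
Option 5: 18×4 + 14×0 + 18×3 + 12×1 + 16×0 + 17×2 = 172

Option 3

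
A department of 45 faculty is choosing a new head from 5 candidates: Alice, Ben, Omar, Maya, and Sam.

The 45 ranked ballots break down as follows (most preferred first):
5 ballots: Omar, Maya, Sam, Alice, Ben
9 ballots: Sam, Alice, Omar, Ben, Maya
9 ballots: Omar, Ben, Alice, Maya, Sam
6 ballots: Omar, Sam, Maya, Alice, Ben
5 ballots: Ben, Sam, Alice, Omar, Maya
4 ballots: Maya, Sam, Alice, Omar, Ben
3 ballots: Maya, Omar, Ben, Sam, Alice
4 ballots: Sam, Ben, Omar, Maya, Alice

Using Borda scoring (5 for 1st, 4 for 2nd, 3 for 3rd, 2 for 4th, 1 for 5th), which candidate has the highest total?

Alice: 5×2 + 9×4 + 9×3 + 6×2 + 5×3 + 4×3 + 3×1 + 4×1 = 119
Ben: 5×1 + 9×2 + 9×4 + 6×1 + 5×5 + 4×1 + 3×3 + 4×4 = 119
Omar: 5×5 + 9×3 + 9×5 + 6×5 + 5×2 + 4×2 + 3×4 + 4×3 = 169
Maya: 5×4 + 9×1 + 9×2 + 6×3 + 5×1 + 4×5 + 3×5 + 4×2 = 113
Sam: 5×3 + 9×5 + 9×1 + 6×4 + 5×4 + 4×4 + 3×2 + 4×5 = 155

Omar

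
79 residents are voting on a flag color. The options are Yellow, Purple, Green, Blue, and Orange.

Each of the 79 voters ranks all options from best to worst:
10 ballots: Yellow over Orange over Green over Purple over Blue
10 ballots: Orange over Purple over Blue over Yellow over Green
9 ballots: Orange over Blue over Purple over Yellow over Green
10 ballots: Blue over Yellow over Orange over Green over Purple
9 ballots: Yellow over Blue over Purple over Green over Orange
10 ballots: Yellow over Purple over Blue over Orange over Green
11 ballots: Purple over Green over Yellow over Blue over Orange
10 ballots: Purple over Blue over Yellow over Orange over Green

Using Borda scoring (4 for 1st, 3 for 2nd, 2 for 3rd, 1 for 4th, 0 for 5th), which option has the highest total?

Yellow: 10×4 + 10×1 + 9×1 + 10×3 + 9×4 + 10×4 + 11×2 + 10×2 = 207
Purple: 10×1 + 10×3 + 9×2 + 10×0 + 9×2 + 10×3 + 11×4 + 10×4 = 190
Green: 10×2 + 10×0 + 9×0 + 10×1 + 9×1 + 10×0 + 11×3 + 10×0 = 72
Blue: 10×0 + 10×2 + 9×3 + 10×4 + 9×3 + 10×2 + 11×1 + 10×3 = 175
Orange: 10×3 + 10×4 + 9×4 + 10×2 + 9×0 + 10×1 + 11×0 + 10×1 = 146

Yellow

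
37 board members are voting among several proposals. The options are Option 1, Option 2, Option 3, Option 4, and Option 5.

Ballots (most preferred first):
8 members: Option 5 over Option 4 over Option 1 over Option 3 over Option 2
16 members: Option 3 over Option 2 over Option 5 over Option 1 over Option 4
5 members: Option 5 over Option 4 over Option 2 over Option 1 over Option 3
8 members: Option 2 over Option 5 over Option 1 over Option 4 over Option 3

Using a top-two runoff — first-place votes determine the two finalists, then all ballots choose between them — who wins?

Round 1 first-place votes: Option 1 0, Option 2 8, Option 3 16, Option 4 0, Option 5 13. Option 3 and Option 5 advance.
Runoff: Option 3 is ranked above Option 5 on 16 ballots, Option 5 above Option 3 on 21.

Option 5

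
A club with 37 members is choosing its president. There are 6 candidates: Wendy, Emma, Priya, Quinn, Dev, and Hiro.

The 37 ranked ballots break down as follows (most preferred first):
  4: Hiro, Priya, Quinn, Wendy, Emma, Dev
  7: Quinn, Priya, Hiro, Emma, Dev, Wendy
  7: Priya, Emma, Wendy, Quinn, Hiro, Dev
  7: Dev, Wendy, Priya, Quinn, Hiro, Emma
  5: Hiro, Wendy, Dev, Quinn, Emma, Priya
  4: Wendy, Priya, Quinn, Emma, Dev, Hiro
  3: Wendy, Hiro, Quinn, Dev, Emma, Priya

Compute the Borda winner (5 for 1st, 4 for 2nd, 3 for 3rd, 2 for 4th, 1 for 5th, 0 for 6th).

Wendy: 4×2 + 7×0 + 7×3 + 7×4 + 5×4 + 4×5 + 3×5 = 112
Emma: 4×1 + 7×2 + 7×4 + 7×0 + 5×1 + 4×2 + 3×1 = 62
Priya: 4×4 + 7×4 + 7×5 + 7×3 + 5×0 + 4×4 + 3×0 = 116
Quinn: 4×3 + 7×5 + 7×2 + 7×2 + 5×2 + 4×3 + 3×3 = 106
Dev: 4×0 + 7×1 + 7×0 + 7×5 + 5×3 + 4×1 + 3×2 = 67
Hiro: 4×5 + 7×3 + 7×1 + 7×1 + 5×5 + 4×0 + 3×4 = 92

Priya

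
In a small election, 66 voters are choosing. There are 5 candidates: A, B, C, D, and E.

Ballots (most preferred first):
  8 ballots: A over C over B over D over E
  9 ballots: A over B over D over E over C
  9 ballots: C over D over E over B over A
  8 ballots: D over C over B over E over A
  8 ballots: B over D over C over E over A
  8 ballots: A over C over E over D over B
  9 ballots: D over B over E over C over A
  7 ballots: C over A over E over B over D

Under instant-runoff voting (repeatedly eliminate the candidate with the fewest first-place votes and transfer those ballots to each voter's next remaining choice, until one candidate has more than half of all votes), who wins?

Round 1: A 25, B 8, C 16, D 17, E 0. E eliminated.
Round 2: A 25, B 8, C 16, D 17. B eliminated.
Round 3: A 25, C 16, D 25. C eliminated.
Round 4: A 32, D 34. D has a majority (≥34).

D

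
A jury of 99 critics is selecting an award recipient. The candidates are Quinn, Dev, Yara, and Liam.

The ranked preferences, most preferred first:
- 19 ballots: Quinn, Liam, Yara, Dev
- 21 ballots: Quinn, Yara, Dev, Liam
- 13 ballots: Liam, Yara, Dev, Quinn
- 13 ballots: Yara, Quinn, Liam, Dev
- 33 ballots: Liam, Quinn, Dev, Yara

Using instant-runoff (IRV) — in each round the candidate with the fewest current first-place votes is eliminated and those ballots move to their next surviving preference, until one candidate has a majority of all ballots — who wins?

Round 1: Quinn 40, Dev 0, Yara 13, Liam 46. Dev eliminated.
Round 2: Quinn 40, Yara 13, Liam 46. Yara eliminated.
Round 3: Quinn 53, Liam 46. Quinn has a majority (≥50).

Quinn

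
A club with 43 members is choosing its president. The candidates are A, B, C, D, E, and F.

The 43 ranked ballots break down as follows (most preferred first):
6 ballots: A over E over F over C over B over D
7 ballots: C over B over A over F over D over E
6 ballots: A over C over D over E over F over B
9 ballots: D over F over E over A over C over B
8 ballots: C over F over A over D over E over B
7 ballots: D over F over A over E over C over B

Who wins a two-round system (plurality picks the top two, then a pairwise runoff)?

C

Round 1 first-place votes: A 12, B 0, C 15, D 16, E 0, F 0. D and C advance.
Runoff: D is ranked above C on 16 ballots, C above D on 27.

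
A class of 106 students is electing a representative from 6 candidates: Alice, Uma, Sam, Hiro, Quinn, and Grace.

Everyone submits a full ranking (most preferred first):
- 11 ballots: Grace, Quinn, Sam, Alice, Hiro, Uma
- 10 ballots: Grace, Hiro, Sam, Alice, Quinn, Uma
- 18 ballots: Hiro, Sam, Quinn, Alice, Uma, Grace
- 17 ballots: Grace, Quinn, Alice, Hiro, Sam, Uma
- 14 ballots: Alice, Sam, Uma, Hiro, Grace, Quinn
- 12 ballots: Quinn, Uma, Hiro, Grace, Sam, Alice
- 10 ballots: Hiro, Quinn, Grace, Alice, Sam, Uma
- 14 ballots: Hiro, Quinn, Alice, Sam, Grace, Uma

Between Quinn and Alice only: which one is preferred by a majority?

Quinn is ranked above Alice on 82 ballots; Alice above Quinn on 24.

Quinn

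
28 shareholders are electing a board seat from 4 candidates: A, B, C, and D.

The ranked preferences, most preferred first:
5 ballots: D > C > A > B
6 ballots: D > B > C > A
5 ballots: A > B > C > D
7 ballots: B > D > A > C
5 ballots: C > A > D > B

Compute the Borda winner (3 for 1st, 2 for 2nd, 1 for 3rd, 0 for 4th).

A: 5×1 + 6×0 + 5×3 + 7×1 + 5×2 = 37
B: 5×0 + 6×2 + 5×2 + 7×3 + 5×0 = 43
C: 5×2 + 6×1 + 5×1 + 7×0 + 5×3 = 36
D: 5×3 + 6×3 + 5×0 + 7×2 + 5×1 = 52

D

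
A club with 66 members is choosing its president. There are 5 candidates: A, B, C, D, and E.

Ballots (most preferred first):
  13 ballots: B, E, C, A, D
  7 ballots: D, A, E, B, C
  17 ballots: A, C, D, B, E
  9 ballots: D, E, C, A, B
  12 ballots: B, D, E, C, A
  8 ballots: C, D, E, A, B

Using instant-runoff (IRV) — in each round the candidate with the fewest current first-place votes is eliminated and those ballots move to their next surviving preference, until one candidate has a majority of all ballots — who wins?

D

Round 1: A 17, B 25, C 8, D 16, E 0. E eliminated.
Round 2: A 17, B 25, C 8, D 16. C eliminated.
Round 3: A 17, B 25, D 24. A eliminated.
Round 4: B 25, D 41. D has a majority (≥34).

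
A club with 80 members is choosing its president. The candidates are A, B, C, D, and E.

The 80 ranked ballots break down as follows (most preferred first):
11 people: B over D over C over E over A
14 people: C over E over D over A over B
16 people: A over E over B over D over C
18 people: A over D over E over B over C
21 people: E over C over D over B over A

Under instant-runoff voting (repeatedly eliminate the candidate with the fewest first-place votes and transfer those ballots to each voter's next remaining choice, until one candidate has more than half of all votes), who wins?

Round 1: A 34, B 11, C 14, D 0, E 21. D eliminated.
Round 2: A 34, B 11, C 14, E 21. B eliminated.
Round 3: A 34, C 25, E 21. E eliminated.
Round 4: A 34, C 46. C has a majority (≥41).

C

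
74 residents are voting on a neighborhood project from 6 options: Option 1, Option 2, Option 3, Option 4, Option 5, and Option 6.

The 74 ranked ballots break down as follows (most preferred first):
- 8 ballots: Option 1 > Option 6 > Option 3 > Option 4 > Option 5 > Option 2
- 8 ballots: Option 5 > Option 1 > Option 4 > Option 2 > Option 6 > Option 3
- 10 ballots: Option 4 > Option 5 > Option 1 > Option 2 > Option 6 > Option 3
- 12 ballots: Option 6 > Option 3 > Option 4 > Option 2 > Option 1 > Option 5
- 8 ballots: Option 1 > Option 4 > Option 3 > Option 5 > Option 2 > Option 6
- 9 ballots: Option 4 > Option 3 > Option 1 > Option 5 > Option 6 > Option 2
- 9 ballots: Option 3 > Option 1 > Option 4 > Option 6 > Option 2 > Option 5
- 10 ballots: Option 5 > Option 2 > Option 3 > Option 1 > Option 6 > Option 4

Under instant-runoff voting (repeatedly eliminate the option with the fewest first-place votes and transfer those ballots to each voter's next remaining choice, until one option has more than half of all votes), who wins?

Option 1

Round 1: Option 1 16, Option 2 0, Option 3 9, Option 4 19, Option 5 18, Option 6 12. Option 2 eliminated.
Round 2: Option 1 16, Option 3 9, Option 4 19, Option 5 18, Option 6 12. Option 3 eliminated.
Round 3: Option 1 25, Option 4 19, Option 5 18, Option 6 12. Option 6 eliminated.
Round 4: Option 1 25, Option 4 31, Option 5 18. Option 5 eliminated.
Round 5: Option 1 43, Option 4 31. Option 1 has a majority (≥38).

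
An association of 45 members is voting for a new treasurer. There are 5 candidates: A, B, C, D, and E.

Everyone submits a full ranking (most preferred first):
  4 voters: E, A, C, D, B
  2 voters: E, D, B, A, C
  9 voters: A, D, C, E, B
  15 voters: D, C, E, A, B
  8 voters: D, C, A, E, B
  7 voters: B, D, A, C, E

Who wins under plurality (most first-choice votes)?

D

First-place votes: A 9, B 7, C 0, D 23, E 6.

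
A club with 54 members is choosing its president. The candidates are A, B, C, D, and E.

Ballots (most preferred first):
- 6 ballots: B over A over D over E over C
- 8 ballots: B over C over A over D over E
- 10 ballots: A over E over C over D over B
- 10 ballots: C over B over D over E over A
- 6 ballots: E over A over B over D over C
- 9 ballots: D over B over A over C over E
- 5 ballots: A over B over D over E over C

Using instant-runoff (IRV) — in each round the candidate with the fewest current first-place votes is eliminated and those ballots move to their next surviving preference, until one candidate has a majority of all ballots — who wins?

B

Round 1: A 15, B 14, C 10, D 9, E 6. E eliminated.
Round 2: A 21, B 14, C 10, D 9. D eliminated.
Round 3: A 21, B 23, C 10. C eliminated.
Round 4: A 21, B 33. B has a majority (≥28).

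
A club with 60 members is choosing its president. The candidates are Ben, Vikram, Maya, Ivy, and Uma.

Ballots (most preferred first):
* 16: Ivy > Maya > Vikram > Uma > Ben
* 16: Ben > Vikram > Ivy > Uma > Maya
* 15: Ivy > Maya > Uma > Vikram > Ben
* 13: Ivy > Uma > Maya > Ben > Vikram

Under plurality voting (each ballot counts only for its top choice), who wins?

First-place votes: Ben 16, Vikram 0, Maya 0, Ivy 44, Uma 0.

Ivy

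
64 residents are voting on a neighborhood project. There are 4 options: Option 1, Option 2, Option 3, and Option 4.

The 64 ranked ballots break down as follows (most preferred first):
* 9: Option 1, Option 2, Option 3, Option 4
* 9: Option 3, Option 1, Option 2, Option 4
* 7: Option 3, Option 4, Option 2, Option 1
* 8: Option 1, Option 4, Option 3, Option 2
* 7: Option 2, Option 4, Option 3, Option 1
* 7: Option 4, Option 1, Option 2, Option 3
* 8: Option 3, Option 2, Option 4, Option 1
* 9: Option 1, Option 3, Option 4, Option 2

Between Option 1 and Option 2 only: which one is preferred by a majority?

Option 1 is ranked above Option 2 on 42 ballots; Option 2 above Option 1 on 22.

Option 1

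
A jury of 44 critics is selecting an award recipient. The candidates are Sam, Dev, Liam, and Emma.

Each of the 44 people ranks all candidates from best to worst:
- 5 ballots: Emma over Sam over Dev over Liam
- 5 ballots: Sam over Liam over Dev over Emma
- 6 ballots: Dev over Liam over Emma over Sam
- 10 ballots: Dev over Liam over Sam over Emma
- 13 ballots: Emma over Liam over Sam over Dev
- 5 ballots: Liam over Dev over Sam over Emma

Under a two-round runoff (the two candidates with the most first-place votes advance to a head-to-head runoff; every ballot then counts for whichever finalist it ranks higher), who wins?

Round 1 first-place votes: Sam 5, Dev 16, Liam 5, Emma 18. Emma and Dev advance.
Runoff: Emma is ranked above Dev on 18 ballots, Dev above Emma on 26.

Dev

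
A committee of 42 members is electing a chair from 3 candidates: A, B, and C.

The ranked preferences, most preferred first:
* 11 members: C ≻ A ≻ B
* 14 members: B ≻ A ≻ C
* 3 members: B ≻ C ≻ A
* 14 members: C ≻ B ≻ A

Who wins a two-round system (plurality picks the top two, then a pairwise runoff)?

C

Round 1 first-place votes: A 0, B 17, C 25. C and B advance.
Runoff: C is ranked above B on 25 ballots, B above C on 17.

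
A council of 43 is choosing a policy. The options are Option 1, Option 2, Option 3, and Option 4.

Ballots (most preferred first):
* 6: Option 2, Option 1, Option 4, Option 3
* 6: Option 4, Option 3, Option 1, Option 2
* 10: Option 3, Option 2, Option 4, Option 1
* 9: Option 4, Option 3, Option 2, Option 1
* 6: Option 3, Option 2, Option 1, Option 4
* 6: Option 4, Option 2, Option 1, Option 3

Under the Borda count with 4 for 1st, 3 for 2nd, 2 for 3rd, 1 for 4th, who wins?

Option 4

Option 1: 6×3 + 6×2 + 10×1 + 9×1 + 6×2 + 6×2 = 73
Option 2: 6×4 + 6×1 + 10×3 + 9×2 + 6×3 + 6×3 = 114
Option 3: 6×1 + 6×3 + 10×4 + 9×3 + 6×4 + 6×1 = 121
Option 4: 6×2 + 6×4 + 10×2 + 9×4 + 6×1 + 6×4 = 122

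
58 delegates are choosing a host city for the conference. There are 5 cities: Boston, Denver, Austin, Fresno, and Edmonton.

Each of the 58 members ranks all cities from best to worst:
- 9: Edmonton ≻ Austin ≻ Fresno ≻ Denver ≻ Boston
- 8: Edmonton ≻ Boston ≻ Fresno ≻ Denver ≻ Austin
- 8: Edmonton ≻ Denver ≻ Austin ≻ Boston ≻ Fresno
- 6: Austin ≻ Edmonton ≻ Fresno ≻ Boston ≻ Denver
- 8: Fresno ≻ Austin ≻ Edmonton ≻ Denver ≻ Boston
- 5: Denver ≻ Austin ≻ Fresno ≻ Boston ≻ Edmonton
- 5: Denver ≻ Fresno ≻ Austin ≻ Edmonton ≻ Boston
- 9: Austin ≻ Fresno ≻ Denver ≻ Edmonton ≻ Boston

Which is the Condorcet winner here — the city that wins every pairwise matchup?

Austin

Austin vs Boston: 50–8
Austin vs Denver: 32–26
Austin vs Fresno: 37–21
Austin vs Edmonton: 33–25
Austin beats every other city.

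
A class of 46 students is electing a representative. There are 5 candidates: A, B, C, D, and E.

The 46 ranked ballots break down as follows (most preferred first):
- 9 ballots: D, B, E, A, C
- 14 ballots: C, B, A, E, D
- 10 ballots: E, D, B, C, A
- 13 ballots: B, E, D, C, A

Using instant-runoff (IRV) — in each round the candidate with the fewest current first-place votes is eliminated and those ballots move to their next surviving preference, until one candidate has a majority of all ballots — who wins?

B

Round 1: A 0, B 13, C 14, D 9, E 10. A eliminated.
Round 2: B 13, C 14, D 9, E 10. D eliminated.
Round 3: B 22, C 14, E 10. E eliminated.
Round 4: B 32, C 14. B has a majority (≥24).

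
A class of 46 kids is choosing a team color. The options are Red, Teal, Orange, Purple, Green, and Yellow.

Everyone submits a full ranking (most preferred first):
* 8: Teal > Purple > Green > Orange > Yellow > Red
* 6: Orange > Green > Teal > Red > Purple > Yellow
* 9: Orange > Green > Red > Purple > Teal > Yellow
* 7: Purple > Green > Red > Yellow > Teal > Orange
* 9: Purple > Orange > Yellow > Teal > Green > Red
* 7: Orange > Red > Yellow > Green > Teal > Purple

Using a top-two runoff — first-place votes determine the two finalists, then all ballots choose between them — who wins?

Round 1 first-place votes: Red 0, Teal 8, Orange 22, Purple 16, Green 0, Yellow 0. Orange and Purple advance.
Runoff: Orange is ranked above Purple on 22 ballots, Purple above Orange on 24.

Purple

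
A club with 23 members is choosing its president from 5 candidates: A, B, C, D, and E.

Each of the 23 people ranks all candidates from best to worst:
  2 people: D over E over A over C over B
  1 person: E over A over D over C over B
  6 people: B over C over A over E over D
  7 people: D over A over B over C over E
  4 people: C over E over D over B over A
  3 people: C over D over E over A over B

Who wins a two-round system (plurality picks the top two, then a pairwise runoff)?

C

Round 1 first-place votes: A 0, B 6, C 7, D 9, E 1. D and C advance.
Runoff: D is ranked above C on 10 ballots, C above D on 13.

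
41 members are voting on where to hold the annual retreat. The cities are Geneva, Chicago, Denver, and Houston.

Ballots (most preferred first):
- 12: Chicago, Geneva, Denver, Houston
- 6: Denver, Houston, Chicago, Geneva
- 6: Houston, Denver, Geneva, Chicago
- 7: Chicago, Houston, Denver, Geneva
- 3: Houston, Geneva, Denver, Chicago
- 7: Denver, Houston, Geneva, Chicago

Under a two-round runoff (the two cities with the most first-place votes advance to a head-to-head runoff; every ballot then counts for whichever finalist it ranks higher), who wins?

Denver

Round 1 first-place votes: Geneva 0, Chicago 19, Denver 13, Houston 9. Chicago and Denver advance.
Runoff: Chicago is ranked above Denver on 19 ballots, Denver above Chicago on 22.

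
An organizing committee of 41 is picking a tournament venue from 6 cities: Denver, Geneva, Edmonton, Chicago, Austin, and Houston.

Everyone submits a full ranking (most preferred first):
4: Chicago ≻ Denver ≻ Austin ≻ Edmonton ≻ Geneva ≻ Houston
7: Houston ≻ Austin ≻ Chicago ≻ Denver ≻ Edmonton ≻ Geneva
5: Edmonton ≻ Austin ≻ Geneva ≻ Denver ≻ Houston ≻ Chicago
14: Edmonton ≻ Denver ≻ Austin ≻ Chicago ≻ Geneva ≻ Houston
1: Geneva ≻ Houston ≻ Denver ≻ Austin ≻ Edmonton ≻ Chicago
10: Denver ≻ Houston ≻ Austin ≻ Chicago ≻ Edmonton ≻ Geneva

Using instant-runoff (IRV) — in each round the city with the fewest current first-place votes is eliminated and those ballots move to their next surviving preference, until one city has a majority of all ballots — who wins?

Denver

Round 1: Denver 10, Geneva 1, Edmonton 19, Chicago 4, Austin 0, Houston 7. Austin eliminated.
Round 2: Denver 10, Geneva 1, Edmonton 19, Chicago 4, Houston 7. Geneva eliminated.
Round 3: Denver 10, Edmonton 19, Chicago 4, Houston 8. Chicago eliminated.
Round 4: Denver 14, Edmonton 19, Houston 8. Houston eliminated.
Round 5: Denver 22, Edmonton 19. Denver has a majority (≥21).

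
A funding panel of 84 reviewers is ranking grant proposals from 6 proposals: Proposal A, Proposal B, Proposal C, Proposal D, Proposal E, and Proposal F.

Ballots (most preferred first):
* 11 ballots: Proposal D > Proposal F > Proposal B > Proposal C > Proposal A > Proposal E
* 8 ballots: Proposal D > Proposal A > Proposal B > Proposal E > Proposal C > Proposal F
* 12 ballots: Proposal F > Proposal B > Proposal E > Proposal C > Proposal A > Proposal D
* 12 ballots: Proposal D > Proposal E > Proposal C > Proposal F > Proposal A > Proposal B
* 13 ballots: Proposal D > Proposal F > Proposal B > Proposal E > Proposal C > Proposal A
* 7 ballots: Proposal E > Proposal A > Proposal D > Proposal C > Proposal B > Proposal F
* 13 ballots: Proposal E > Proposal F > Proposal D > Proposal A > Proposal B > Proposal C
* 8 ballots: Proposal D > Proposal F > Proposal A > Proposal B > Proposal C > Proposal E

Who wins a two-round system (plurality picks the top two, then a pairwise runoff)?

Round 1 first-place votes: Proposal A 0, Proposal B 0, Proposal C 0, Proposal D 52, Proposal E 20, Proposal F 12. Proposal D and Proposal E advance.
Runoff: Proposal D is ranked above Proposal E on 52 ballots, Proposal E above Proposal D on 32.

Proposal D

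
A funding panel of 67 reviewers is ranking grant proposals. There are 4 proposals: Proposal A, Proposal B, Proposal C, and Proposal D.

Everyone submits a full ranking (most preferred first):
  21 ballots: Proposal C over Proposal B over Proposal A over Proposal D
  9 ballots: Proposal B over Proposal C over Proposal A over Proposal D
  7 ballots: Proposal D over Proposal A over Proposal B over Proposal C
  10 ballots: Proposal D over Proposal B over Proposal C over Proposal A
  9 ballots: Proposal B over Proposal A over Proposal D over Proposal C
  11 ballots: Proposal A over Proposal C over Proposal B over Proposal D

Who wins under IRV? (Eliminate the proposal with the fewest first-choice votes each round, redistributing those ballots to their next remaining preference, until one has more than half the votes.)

Proposal B

Round 1: Proposal A 11, Proposal B 18, Proposal C 21, Proposal D 17. Proposal A eliminated.
Round 2: Proposal B 18, Proposal C 32, Proposal D 17. Proposal D eliminated.
Round 3: Proposal B 35, Proposal C 32. Proposal B has a majority (≥34).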